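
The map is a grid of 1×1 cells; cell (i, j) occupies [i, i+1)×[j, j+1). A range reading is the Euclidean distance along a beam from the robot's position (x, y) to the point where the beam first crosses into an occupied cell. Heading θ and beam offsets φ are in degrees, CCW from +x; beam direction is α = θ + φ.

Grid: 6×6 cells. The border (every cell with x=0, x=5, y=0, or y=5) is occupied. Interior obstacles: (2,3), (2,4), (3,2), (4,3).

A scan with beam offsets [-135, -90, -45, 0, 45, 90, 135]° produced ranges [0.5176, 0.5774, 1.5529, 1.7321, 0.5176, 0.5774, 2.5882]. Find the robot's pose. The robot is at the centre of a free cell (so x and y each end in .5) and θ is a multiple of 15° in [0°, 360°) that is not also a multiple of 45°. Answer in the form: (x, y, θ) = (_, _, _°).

(x, y, θ) = (3.5, 1.5, 30°)

The pose lattice has 12·16 = 192 candidates. Test each by forward raycasting.
  (4.5, 2.5, 120°): beam 3 = 0.5176 ≠ 1.5529 ✗
  (4.5, 4.5, 285°): beam 1 = 1.0000 ≠ 0.5176 ✗
  (1.5, 1.5, 105°): beam 1 = 1.0000 ≠ 0.5176 ✗
  …
  (3.5, 1.5, 30°): r_1=0.5176, r_2=0.5774, r_3=1.5529, r_4=1.7321, r_5=0.5176, r_6=0.5774, r_7=2.5882 — all match ✓
Only this pose fits every beam.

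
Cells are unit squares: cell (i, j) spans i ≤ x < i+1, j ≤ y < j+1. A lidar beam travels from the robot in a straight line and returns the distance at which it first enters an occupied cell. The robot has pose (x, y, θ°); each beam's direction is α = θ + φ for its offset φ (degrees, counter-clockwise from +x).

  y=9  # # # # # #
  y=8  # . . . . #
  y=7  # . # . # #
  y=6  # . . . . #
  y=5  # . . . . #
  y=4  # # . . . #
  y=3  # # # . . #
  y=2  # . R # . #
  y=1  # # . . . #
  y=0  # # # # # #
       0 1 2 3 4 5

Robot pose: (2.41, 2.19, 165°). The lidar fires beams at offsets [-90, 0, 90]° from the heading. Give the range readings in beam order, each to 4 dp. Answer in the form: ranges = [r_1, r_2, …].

ranges = [0.8386, 1.4597, 1.2320]

beam 1: φ=-90°, α=75°
  direction (0.2588, 0.9659); cell (2,2); t to first gridline: x 2.2796, y 0.8386 (then +3.8637 / +1.0353)
    (2,3) via y @ 0.8386  # hit
  → r_1 = 0.8386
beam 2: φ=0°, α=165°
  direction (-0.9659, 0.2588); cell (2,2); t to first gridline: x 0.4245, y 3.1296 (then +1.0353 / +3.8637)
    (1,2) via x @ 0.4245
    (0,2) via x @ 1.4597  # hit
  → r_2 = 1.4597
beam 3: φ=90°, α=255°
  direction (-0.2588, -0.9659); cell (2,2); t to first gridline: x 1.5841, y 0.1967 (then +3.8637 / +1.0353)
    (2,1) via y @ 0.1967
    (2,0) via y @ 1.2320  # hit
  → r_3 = 1.2320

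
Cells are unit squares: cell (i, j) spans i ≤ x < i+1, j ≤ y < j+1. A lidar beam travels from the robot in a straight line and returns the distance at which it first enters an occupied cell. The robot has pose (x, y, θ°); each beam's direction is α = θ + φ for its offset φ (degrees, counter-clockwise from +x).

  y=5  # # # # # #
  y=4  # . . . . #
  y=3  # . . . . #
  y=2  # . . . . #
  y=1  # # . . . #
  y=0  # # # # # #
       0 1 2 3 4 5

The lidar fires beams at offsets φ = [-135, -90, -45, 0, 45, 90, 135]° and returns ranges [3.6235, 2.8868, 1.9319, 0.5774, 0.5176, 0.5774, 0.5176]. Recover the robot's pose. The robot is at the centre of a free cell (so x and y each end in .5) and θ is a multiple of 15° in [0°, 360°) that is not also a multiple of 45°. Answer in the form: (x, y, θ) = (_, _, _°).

(x, y, θ) = (1.5, 2.5, 150°)

Enumerate (i+0.5, j+0.5, θ) over the 15 free cells and 16 admissible headings. For each, cast all 7 beams and compare to the given ranges.
  (4.5, 4.5, 345°): beam 1 = 4.0415 ≠ 3.6235 ✗
  (4.5, 1.5, 240°): beam 2 = 4.0415 ≠ 2.8868 ✗
  (1.5, 3.5, 105°): beam 1 = 4.0415 ≠ 3.6235 ✗
  …
  (1.5, 2.5, 150°): r_1=3.6235, r_2=2.8868, r_3=1.9319, r_4=0.5774, r_5=0.5176, r_6=0.5774, r_7=0.5176 — all match ✓
Unique over the lattice → pose = (1.5, 2.5, 150°).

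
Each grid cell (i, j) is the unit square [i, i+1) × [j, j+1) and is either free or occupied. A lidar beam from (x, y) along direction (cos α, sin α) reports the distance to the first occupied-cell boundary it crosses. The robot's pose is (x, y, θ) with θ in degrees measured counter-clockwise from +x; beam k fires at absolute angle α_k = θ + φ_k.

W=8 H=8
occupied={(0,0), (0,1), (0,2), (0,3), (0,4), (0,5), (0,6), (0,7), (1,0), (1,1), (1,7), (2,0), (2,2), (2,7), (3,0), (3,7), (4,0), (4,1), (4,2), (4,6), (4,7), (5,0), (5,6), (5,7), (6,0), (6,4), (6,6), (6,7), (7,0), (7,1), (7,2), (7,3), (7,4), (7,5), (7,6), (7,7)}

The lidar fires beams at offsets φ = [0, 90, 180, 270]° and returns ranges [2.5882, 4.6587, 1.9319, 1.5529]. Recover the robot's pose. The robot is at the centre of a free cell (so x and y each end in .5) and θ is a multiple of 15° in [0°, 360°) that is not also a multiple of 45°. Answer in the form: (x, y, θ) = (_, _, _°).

(x, y, θ) = (5.5, 3.5, 75°)

Candidates: 28 free-cell centres × 16 headings = 448 poses. Raycast each; keep the one whose scan matches to 4 dp.
  (2.5, 6.5, 15°): beam 1 = 1.5529 ≠ 2.5882 ✗
  (3.5, 3.5, 120°): beam 1 = 4.0415 ≠ 2.5882 ✗
  (2.5, 5.5, 255°): beam 1 = 3.6235 ≠ 2.5882 ✗
  (2.5, 4.5, 300°): beam 1 = 3.0000 ≠ 2.5882 ✗
  (3.5, 5.5, 210°): beam 1 = 2.8868 ≠ 2.5882 ✗
  …
  (5.5, 3.5, 75°): r_1=2.5882, r_2=4.6587, r_3=1.9319, r_4=1.5529 — all match ✓
Only this pose fits every beam.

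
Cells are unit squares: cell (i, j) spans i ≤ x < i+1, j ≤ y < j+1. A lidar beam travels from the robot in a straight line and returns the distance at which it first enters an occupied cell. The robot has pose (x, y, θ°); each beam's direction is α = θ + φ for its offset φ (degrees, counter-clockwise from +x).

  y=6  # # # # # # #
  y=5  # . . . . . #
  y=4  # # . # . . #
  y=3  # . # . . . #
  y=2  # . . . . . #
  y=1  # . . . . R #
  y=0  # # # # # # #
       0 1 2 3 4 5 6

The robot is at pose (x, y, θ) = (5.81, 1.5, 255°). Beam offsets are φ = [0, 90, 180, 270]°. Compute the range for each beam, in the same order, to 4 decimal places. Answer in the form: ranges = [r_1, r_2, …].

ranges = [0.5176, 0.1967, 0.7341, 4.9797]

beam 1: φ=0°, α=255°
  d=(-0.2588,-0.9659)  start (5,1)  tX=3.1296 tY=0.5176  stride 1/|dx|=3.8637 1/|dy|=1.0353
    cross y-line → (5,0), t=0.5176 (wall)
  → r_1 = 0.5176
beam 2: φ=90°, α=345°
  d=(0.9659,-0.2588)  start (5,1)  tX=0.1967 tY=1.9319  stride 1/|dx|=1.0353 1/|dy|=3.8637
    cross x-line → (6,1), t=0.1967 (wall)
  → r_2 = 0.1967
beam 3: φ=180°, α=75°
  d=(0.2588,0.9659)  start (5,1)  tX=0.7341 tY=0.5176  stride 1/|dx|=3.8637 1/|dy|=1.0353
    cross y-line → (5,2), t=0.5176
    cross x-line → (6,2), t=0.7341 (wall)
  → r_3 = 0.7341
beam 4: φ=270°, α=165°
  d=(-0.9659,0.2588)  start (5,1)  tX=0.8386 tY=1.9319  stride 1/|dx|=1.0353 1/|dy|=3.8637
    cross x-line → (4,1), t=0.8386
    cross x-line → (3,1), t=1.8738
    cross y-line → (3,2), t=1.9319
    cross x-line → (2,2), t=2.9091
    cross x-line → (1,2), t=3.9444
    cross x-line → (0,2), t=4.9797 (wall)
  → r_4 = 4.9797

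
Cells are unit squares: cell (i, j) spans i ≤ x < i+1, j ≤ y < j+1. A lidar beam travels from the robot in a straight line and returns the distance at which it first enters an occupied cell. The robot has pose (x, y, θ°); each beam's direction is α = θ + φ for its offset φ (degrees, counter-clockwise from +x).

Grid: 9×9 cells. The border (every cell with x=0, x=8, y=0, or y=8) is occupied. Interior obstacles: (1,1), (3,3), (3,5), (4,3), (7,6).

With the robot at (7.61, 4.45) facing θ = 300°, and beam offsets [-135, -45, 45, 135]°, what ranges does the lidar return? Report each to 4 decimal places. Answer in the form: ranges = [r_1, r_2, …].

beam 1: φ=-135°, α=165°
  cosα=-0.9659 sinα=0.2588 | (7,4) | tMaxX 0.6315 tMaxY 2.1250 | tΔX 1.0353 tΔY 3.8637
    t=0.6315 [x] (6,4)
    t=1.6668 [x] (5,4)
    t=2.1250 [y] (5,5)
    t=2.7021 [x] (4,5)
    t=3.7373 [x] (3,5) — stop
  → r_1 = 3.7373
beam 2: φ=-45°, α=255°
  cosα=-0.2588 sinα=-0.9659 | (7,4) | tMaxX 2.3569 tMaxY 0.4659 | tΔX 3.8637 tΔY 1.0353
    t=0.4659 [y] (7,3)
    t=1.5012 [y] (7,2)
    t=2.3569 [x] (6,2)
    t=2.5364 [y] (6,1)
    t=3.5717 [y] (6,0) — stop
  → r_2 = 3.5717
beam 3: φ=45°, α=345°
  cosα=0.9659 sinα=-0.2588 | (7,4) | tMaxX 0.4038 tMaxY 1.7387 | tΔX 1.0353 tΔY 3.8637
    t=0.4038 [x] (8,4) — stop
  → r_3 = 0.4038
beam 4: φ=135°, α=75°
  cosα=0.2588 sinα=0.9659 | (7,4) | tMaxX 1.5068 tMaxY 0.5694 | tΔX 3.8637 tΔY 1.0353
    t=0.5694 [y] (7,5)
    t=1.5068 [x] (8,5) — stop
  → r_4 = 1.5068

ranges = [3.7373, 3.5717, 0.4038, 1.5068]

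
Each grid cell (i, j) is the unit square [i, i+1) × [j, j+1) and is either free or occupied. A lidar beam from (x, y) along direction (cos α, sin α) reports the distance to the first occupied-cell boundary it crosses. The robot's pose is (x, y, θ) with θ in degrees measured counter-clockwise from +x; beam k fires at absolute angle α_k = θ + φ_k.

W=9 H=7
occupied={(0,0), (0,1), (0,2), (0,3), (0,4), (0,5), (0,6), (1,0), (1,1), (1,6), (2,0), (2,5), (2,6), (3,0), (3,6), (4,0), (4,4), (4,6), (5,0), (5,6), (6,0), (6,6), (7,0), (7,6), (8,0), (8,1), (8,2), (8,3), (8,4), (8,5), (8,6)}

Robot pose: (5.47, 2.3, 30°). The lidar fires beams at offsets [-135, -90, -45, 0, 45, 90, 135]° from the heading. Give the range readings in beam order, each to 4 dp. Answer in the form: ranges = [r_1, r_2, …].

beam 1: φ=-135°, α=255°
  cosα=-0.2588 sinα=-0.9659 | (5,2) | tMaxX 1.8159 tMaxY 0.3106 | tΔX 3.8637 tΔY 1.0353
    t=0.3106 [y] (5,1)
    t=1.3459 [y] (5,0) — stop
  → r_1 = 1.3459
beam 2: φ=-90°, α=300°
  cosα=0.5000 sinα=-0.8660 | (5,2) | tMaxX 1.0600 tMaxY 0.3464 | tΔX 2.0000 tΔY 1.1547
    t=0.3464 [y] (5,1)
    t=1.0600 [x] (6,1)
    t=1.5011 [y] (6,0) — stop
  → r_2 = 1.5011
beam 3: φ=-45°, α=345°
  cosα=0.9659 sinα=-0.2588 | (5,2) | tMaxX 0.5487 tMaxY 1.1591 | tΔX 1.0353 tΔY 3.8637
    t=0.5487 [x] (6,2)
    t=1.1591 [y] (6,1)
    t=1.5840 [x] (7,1)
    t=2.6192 [x] (8,1) — stop
  → r_3 = 2.6192
beam 4: φ=0°, α=30°
  cosα=0.8660 sinα=0.5000 | (5,2) | tMaxX 0.6120 tMaxY 1.4000 | tΔX 1.1547 tΔY 2.0000
    t=0.6120 [x] (6,2)
    t=1.4000 [y] (6,3)
    t=1.7667 [x] (7,3)
    t=2.9214 [x] (8,3) — stop
  → r_4 = 2.9214
beam 5: φ=45°, α=75°
  cosα=0.2588 sinα=0.9659 | (5,2) | tMaxX 2.0478 tMaxY 0.7247 | tΔX 3.8637 tΔY 1.0353
    t=0.7247 [y] (5,3)
    t=1.7600 [y] (5,4)
    t=2.0478 [x] (6,4)
    t=2.7952 [y] (6,5)
    t=3.8305 [y] (6,6) — stop
  → r_5 = 3.8305
beam 6: φ=90°, α=120°
  cosα=-0.5000 sinα=0.8660 | (5,2) | tMaxX 0.9400 tMaxY 0.8083 | tΔX 2.0000 tΔY 1.1547
    t=0.8083 [y] (5,3)
    t=0.9400 [x] (4,3)
    t=1.9630 [y] (4,4) — stop
  → r_6 = 1.9630
beam 7: φ=135°, α=165°
  cosα=-0.9659 sinα=0.2588 | (5,2) | tMaxX 0.4866 tMaxY 2.7046 | tΔX 1.0353 tΔY 3.8637
    t=0.4866 [x] (4,2)
    t=1.5219 [x] (3,2)
    t=2.5571 [x] (2,2)
    t=2.7046 [y] (2,3)
    t=3.5924 [x] (1,3)
    t=4.6277 [x] (0,3) — stop
  → r_7 = 4.6277

ranges = [1.3459, 1.5011, 2.6192, 2.9214, 3.8305, 1.9630, 4.6277]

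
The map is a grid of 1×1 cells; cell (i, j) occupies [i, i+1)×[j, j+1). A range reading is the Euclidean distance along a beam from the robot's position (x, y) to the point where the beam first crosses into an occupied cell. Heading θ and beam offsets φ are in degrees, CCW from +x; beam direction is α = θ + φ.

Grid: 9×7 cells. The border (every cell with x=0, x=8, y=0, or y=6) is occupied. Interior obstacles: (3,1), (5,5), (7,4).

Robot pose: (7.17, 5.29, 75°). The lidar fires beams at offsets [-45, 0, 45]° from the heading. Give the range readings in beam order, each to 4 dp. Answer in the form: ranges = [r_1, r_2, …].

beam 1: φ=-45°, α=30°
  direction (0.8660, 0.5000); cell (7,5); t to first gridline: x 0.9584, y 1.4200 (then +1.1547 / +2.0000)
    (8,5) via x @ 0.9584  # hit
  → r_1 = 0.9584
beam 2: φ=0°, α=75°
  direction (0.2588, 0.9659); cell (7,5); t to first gridline: x 3.2069, y 0.7350 (then +3.8637 / +1.0353)
    (7,6) via y @ 0.7350  # hit
  → r_2 = 0.7350
beam 3: φ=45°, α=120°
  direction (-0.5000, 0.8660); cell (7,5); t to first gridline: x 0.3400, y 0.8198 (then +2.0000 / +1.1547)
    (6,5) via x @ 0.3400
    (6,6) via y @ 0.8198  # hit
  → r_3 = 0.8198

ranges = [0.9584, 0.7350, 0.8198]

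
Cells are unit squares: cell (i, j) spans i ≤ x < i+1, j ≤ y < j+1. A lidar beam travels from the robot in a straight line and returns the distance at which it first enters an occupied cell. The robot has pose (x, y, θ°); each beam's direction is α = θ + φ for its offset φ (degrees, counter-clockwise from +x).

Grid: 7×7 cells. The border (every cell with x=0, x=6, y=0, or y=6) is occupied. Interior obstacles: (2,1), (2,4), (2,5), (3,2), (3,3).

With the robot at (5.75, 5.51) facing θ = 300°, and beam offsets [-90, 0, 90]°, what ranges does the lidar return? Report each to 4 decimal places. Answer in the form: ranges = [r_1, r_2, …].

ranges = [3.0200, 0.5000, 0.2887]

beam 1: φ=-90°, α=210°
  d=(-0.8660,-0.5000)  start (5,5)  tX=0.8660 tY=1.0200  stride 1/|dx|=1.1547 1/|dy|=2.0000
    cross x-line → (4,5), t=0.8660
    cross y-line → (4,4), t=1.0200
    cross x-line → (3,4), t=2.0207
    cross y-line → (3,3), t=3.0200 (wall)
  → r_1 = 3.0200
beam 2: φ=0°, α=300°
  d=(0.5000,-0.8660)  start (5,5)  tX=0.5000 tY=0.5889  stride 1/|dx|=2.0000 1/|dy|=1.1547
    cross x-line → (6,5), t=0.5000 (wall)
  → r_2 = 0.5000
beam 3: φ=90°, α=30°
  d=(0.8660,0.5000)  start (5,5)  tX=0.2887 tY=0.9800  stride 1/|dx|=1.1547 1/|dy|=2.0000
    cross x-line → (6,5), t=0.2887 (wall)
  → r_3 = 0.2887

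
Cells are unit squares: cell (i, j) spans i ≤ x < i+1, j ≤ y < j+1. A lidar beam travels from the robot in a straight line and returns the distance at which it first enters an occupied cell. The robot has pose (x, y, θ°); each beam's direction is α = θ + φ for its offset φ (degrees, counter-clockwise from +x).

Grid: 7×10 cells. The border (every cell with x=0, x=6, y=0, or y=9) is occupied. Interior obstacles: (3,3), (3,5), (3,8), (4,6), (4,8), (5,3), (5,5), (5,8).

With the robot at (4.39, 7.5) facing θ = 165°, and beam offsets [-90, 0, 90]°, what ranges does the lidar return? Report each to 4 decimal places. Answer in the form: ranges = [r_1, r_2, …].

ranges = [0.5176, 3.5096, 0.5176]

beam 1: φ=-90°, α=75°
  dir = (cos 75°, sin 75°) = (0.2588, 0.9659); from cell (4,7)
  next x-line at t=2.3569, next y-line at t=0.5176; Δt_x=3.8637, Δt_y=1.0353
    y: enter (4,8) at t=0.5176 ← occupied
  → r_1 = 0.5176
beam 2: φ=0°, α=165°
  dir = (cos 165°, sin 165°) = (-0.9659, 0.2588); from cell (4,7)
  next x-line at t=0.4038, next y-line at t=1.9319; Δt_x=1.0353, Δt_y=3.8637
    x: enter (3,7) at t=0.4038
    x: enter (2,7) at t=1.4390
    y: enter (2,8) at t=1.9319
    x: enter (1,8) at t=2.4743
    x: enter (0,8) at t=3.5096 ← occupied
  → r_2 = 3.5096
beam 3: φ=90°, α=255°
  dir = (cos 255°, sin 255°) = (-0.2588, -0.9659); from cell (4,7)
  next x-line at t=1.5068, next y-line at t=0.5176; Δt_x=3.8637, Δt_y=1.0353
    y: enter (4,6) at t=0.5176 ← occupied
  → r_3 = 0.5176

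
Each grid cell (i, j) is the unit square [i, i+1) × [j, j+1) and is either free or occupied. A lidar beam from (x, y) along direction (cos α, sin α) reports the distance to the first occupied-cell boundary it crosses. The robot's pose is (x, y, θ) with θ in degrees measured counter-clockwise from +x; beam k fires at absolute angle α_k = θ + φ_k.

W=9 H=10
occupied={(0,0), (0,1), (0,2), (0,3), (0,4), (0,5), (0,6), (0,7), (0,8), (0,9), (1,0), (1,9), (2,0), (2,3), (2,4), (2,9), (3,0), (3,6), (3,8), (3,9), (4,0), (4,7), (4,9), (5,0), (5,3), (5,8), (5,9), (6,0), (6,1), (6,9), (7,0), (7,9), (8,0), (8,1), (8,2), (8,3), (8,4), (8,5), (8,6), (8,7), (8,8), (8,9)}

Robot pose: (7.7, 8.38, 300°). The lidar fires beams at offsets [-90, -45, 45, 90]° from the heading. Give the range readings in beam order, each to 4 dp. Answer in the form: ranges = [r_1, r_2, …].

ranges = [4.2724, 7.6403, 0.3106, 0.3464]

beam 1: φ=-90°, α=210°
  dir = (cos 210°, sin 210°) = (-0.8660, -0.5000); from cell (7,8)
  next x-line at t=0.8083, next y-line at t=0.7600; Δt_x=1.1547, Δt_y=2.0000
    y: enter (7,7) at t=0.7600
    x: enter (6,7) at t=0.8083
    x: enter (5,7) at t=1.9630
    y: enter (5,6) at t=2.7600
    x: enter (4,6) at t=3.1177
    x: enter (3,6) at t=4.2724 ← occupied
  → r_1 = 4.2724
beam 2: φ=-45°, α=255°
  dir = (cos 255°, sin 255°) = (-0.2588, -0.9659); from cell (7,8)
  next x-line at t=2.7046, next y-line at t=0.3934; Δt_x=3.8637, Δt_y=1.0353
    y: enter (7,7) at t=0.3934
    y: enter (7,6) at t=1.4287
    y: enter (7,5) at t=2.4640
    x: enter (6,5) at t=2.7046
    y: enter (6,4) at t=3.4992
    y: enter (6,3) at t=4.5345
    y: enter (6,2) at t=5.5698
    x: enter (5,2) at t=6.5683
    y: enter (5,1) at t=6.6051
    y: enter (5,0) at t=7.6403 ← occupied
  → r_2 = 7.6403
beam 3: φ=45°, α=345°
  dir = (cos 345°, sin 345°) = (0.9659, -0.2588); from cell (7,8)
  next x-line at t=0.3106, next y-line at t=1.4682; Δt_x=1.0353, Δt_y=3.8637
    x: enter (8,8) at t=0.3106 ← occupied
  → r_3 = 0.3106
beam 4: φ=90°, α=30°
  dir = (cos 30°, sin 30°) = (0.8660, 0.5000); from cell (7,8)
  next x-line at t=0.3464, next y-line at t=1.2400; Δt_x=1.1547, Δt_y=2.0000
    x: enter (8,8) at t=0.3464 ← occupied
  → r_4 = 0.3464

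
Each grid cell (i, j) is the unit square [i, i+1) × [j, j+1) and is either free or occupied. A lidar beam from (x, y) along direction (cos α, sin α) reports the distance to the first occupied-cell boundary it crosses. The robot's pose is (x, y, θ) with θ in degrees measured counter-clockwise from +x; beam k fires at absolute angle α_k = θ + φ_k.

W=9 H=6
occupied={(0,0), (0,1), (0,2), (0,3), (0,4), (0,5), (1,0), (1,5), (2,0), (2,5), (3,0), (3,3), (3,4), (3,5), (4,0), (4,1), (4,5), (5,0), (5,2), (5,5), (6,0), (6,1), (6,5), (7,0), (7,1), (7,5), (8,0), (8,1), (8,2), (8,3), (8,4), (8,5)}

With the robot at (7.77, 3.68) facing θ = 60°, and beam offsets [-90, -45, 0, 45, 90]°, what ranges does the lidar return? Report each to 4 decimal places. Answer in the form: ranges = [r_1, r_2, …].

beam 1: φ=-90°, α=330°
  direction (0.8660, -0.5000); cell (7,3); t to first gridline: x 0.2656, y 1.3600 (then +1.1547 / +2.0000)
    (8,3) via x @ 0.2656  # hit
  → r_1 = 0.2656
beam 2: φ=-45°, α=15°
  direction (0.9659, 0.2588); cell (7,3); t to first gridline: x 0.2381, y 1.2364 (then +1.0353 / +3.8637)
    (8,3) via x @ 0.2381  # hit
  → r_2 = 0.2381
beam 3: φ=0°, α=60°
  direction (0.5000, 0.8660); cell (7,3); t to first gridline: x 0.4600, y 0.3695 (then +2.0000 / +1.1547)
    (7,4) via y @ 0.3695
    (8,4) via x @ 0.4600  # hit
  → r_3 = 0.4600
beam 4: φ=45°, α=105°
  direction (-0.2588, 0.9659); cell (7,3); t to first gridline: x 2.9751, y 0.3313 (then +3.8637 / +1.0353)
    (7,4) via y @ 0.3313
    (7,5) via y @ 1.3666  # hit
  → r_4 = 1.3666
beam 5: φ=90°, α=150°
  direction (-0.8660, 0.5000); cell (7,3); t to first gridline: x 0.8891, y 0.6400 (then +1.1547 / +2.0000)
    (7,4) via y @ 0.6400
    (6,4) via x @ 0.8891
    (5,4) via x @ 2.0438
    (5,5) via y @ 2.6400  # hit
  → r_5 = 2.6400

ranges = [0.2656, 0.2381, 0.4600, 1.3666, 2.6400]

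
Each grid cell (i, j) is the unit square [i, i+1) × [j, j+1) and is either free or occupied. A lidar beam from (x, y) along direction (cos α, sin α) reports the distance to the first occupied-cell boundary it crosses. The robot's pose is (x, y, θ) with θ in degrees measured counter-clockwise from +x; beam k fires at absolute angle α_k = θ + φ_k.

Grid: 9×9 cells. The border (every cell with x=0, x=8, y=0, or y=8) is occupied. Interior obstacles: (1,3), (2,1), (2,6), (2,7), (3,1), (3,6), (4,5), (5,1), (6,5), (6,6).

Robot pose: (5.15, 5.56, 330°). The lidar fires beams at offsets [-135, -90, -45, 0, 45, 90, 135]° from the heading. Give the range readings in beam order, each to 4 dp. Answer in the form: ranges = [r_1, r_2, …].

ranges = [0.1553, 0.3000, 4.7209, 0.9815, 0.8800, 2.8175, 2.5261]

beam 1: φ=-135°, α=195°
  direction (-0.9659, -0.2588); cell (5,5); t to first gridline: x 0.1553, y 2.1637 (then +1.0353 / +3.8637)
    (4,5) via x @ 0.1553  # hit
  → r_1 = 0.1553
beam 2: φ=-90°, α=240°
  direction (-0.5000, -0.8660); cell (5,5); t to first gridline: x 0.3000, y 0.6466 (then +2.0000 / +1.1547)
    (4,5) via x @ 0.3000  # hit
  → r_2 = 0.3000
beam 3: φ=-45°, α=285°
  direction (0.2588, -0.9659); cell (5,5); t to first gridline: x 3.2841, y 0.5798 (then +3.8637 / +1.0353)
    (5,4) via y @ 0.5798
    (5,3) via y @ 1.6150
    (5,2) via y @ 2.6503
    (6,2) via x @ 3.2841
    (6,1) via y @ 3.6856
    (6,0) via y @ 4.7209  # hit
  → r_3 = 4.7209
beam 4: φ=0°, α=330°
  direction (0.8660, -0.5000); cell (5,5); t to first gridline: x 0.9815, y 1.1200 (then +1.1547 / +2.0000)
    (6,5) via x @ 0.9815  # hit
  → r_4 = 0.9815
beam 5: φ=45°, α=15°
  direction (0.9659, 0.2588); cell (5,5); t to first gridline: x 0.8800, y 1.7000 (then +1.0353 / +3.8637)
    (6,5) via x @ 0.8800  # hit
  → r_5 = 0.8800
beam 6: φ=90°, α=60°
  direction (0.5000, 0.8660); cell (5,5); t to first gridline: x 1.7000, y 0.5081 (then +2.0000 / +1.1547)
    (5,6) via y @ 0.5081
    (5,7) via y @ 1.6628
    (6,7) via x @ 1.7000
    (6,8) via y @ 2.8175  # hit
  → r_6 = 2.8175
beam 7: φ=135°, α=105°
  direction (-0.2588, 0.9659); cell (5,5); t to first gridline: x 0.5796, y 0.4555 (then +3.8637 / +1.0353)
    (5,6) via y @ 0.4555
    (4,6) via x @ 0.5796
    (4,7) via y @ 1.4908
    (4,8) via y @ 2.5261  # hit
  → r_7 = 2.5261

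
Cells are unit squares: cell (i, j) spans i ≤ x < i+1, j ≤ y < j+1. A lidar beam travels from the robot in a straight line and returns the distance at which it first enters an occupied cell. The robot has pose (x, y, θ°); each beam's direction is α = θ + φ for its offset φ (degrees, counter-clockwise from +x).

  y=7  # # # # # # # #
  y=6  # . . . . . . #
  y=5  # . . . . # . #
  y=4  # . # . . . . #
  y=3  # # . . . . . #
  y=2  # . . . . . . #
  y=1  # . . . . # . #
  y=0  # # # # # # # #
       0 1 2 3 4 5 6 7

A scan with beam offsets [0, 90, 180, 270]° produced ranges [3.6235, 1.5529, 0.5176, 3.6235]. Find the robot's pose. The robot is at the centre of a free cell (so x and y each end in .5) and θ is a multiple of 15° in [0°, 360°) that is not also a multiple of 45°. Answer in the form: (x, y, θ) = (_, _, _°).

(x, y, θ) = (5.5, 4.5, 285°)

The pose lattice has 32·16 = 512 candidates. Test each by forward raycasting.
  (3.5, 3.5, 165°): beam 1 = 1.5529 ≠ 3.6235 ✗
  (6.5, 2.5, 150°): beam 1 = 4.0415 ≠ 3.6235 ✗
  (3.5, 6.5, 150°): beam 1 = 1.0000 ≠ 3.6235 ✗
  …
  (5.5, 4.5, 285°): r_1=3.6235, r_2=1.5529, r_3=0.5176, r_4=3.6235 — all match ✓
Unique over the lattice → pose = (5.5, 4.5, 285°).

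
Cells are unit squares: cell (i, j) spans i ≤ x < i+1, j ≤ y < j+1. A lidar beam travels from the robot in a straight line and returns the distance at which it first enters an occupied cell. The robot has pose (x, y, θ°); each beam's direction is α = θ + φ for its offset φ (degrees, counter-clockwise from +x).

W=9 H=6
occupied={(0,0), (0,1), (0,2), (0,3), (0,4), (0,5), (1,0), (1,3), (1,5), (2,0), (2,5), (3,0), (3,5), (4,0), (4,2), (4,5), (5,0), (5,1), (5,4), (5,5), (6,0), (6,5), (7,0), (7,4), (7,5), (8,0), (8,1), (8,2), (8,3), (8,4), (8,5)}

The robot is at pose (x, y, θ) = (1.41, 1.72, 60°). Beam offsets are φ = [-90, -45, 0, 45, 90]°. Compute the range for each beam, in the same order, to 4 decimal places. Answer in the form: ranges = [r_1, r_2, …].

ranges = [1.4400, 2.6814, 3.7874, 1.3252, 0.4734]

beam 1: φ=-90°, α=330°
  dir = (cos 330°, sin 330°) = (0.8660, -0.5000); from cell (1,1)
  next x-line at t=0.6813, next y-line at t=1.4400; Δt_x=1.1547, Δt_y=2.0000
    x: enter (2,1) at t=0.6813
    y: enter (2,0) at t=1.4400 ← occupied
  → r_1 = 1.4400
beam 2: φ=-45°, α=15°
  dir = (cos 15°, sin 15°) = (0.9659, 0.2588); from cell (1,1)
  next x-line at t=0.6108, next y-line at t=1.0818; Δt_x=1.0353, Δt_y=3.8637
    x: enter (2,1) at t=0.6108
    y: enter (2,2) at t=1.0818
    x: enter (3,2) at t=1.6461
    x: enter (4,2) at t=2.6814 ← occupied
  → r_2 = 2.6814
beam 3: φ=0°, α=60°
  dir = (cos 60°, sin 60°) = (0.5000, 0.8660); from cell (1,1)
  next x-line at t=1.1800, next y-line at t=0.3233; Δt_x=2.0000, Δt_y=1.1547
    y: enter (1,2) at t=0.3233
    x: enter (2,2) at t=1.1800
    y: enter (2,3) at t=1.4780
    y: enter (2,4) at t=2.6327
    x: enter (3,4) at t=3.1800
    y: enter (3,5) at t=3.7874 ← occupied
  → r_3 = 3.7874
beam 4: φ=45°, α=105°
  dir = (cos 105°, sin 105°) = (-0.2588, 0.9659); from cell (1,1)
  next x-line at t=1.5841, next y-line at t=0.2899; Δt_x=3.8637, Δt_y=1.0353
    y: enter (1,2) at t=0.2899
    y: enter (1,3) at t=1.3252 ← occupied
  → r_4 = 1.3252
beam 5: φ=90°, α=150°
  dir = (cos 150°, sin 150°) = (-0.8660, 0.5000); from cell (1,1)
  next x-line at t=0.4734, next y-line at t=0.5600; Δt_x=1.1547, Δt_y=2.0000
    x: enter (0,1) at t=0.4734 ← occupied
  → r_5 = 0.4734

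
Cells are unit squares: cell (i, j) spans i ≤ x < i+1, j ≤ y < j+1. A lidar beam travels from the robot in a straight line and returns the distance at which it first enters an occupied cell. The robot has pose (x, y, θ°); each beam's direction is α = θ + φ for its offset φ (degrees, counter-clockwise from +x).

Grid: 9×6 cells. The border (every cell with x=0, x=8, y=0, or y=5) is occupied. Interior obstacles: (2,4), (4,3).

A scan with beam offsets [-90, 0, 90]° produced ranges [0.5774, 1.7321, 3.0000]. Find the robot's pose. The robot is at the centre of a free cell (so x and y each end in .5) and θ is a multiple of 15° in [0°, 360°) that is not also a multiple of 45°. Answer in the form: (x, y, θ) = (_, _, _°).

The pose lattice has 26·16 = 416 candidates. Test each by forward raycasting.
  (7.5, 4.5, 255°): beam 1 = 1.9319 ≠ 0.5774 ✗
  (6.5, 3.5, 285°): beam 1 = 1.5529 ≠ 0.5774 ✗
  (3.5, 2.5, 150°): beam 1 = 1.0000 ≠ 0.5774 ✗
  (6.5, 2.5, 210°): beam 1 = 2.8868 ≠ 0.5774 ✗
  …
  (6.5, 4.5, 210°): r_1=0.5774, r_2=1.7321, r_3=3.0000 — all match ✓
Unique over the lattice → pose = (6.5, 4.5, 210°).

(x, y, θ) = (6.5, 4.5, 210°)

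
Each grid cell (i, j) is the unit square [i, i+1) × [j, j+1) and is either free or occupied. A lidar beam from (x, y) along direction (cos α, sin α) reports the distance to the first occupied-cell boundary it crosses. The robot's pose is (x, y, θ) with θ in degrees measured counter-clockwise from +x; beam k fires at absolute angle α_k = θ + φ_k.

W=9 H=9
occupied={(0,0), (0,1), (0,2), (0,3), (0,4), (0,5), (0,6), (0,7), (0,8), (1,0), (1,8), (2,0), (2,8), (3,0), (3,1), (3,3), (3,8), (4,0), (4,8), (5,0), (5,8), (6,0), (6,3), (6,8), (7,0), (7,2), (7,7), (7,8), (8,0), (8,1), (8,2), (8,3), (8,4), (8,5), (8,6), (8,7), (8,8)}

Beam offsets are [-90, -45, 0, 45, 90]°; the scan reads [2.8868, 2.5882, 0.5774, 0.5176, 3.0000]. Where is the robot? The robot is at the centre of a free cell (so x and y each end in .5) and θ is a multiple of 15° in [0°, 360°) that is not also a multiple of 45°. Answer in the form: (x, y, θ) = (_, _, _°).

The pose lattice has 44·16 = 704 candidates. Test each by forward raycasting.
  (5.5, 4.5, 75°): beam 1 = 2.5882 ≠ 2.8868 ✗
  (1.5, 5.5, 105°): beam 1 = 5.7956 ≠ 2.8868 ✗
  (4.5, 7.5, 30°): beam 1 = 4.0415 ≠ 2.8868 ✗
  …
  (3.5, 2.5, 240°): r_1=2.8868, r_2=2.5882, r_3=0.5774, r_4=0.5176, r_5=3.0000 — all match ✓
Unique over the lattice → pose = (3.5, 2.5, 240°).

(x, y, θ) = (3.5, 2.5, 240°)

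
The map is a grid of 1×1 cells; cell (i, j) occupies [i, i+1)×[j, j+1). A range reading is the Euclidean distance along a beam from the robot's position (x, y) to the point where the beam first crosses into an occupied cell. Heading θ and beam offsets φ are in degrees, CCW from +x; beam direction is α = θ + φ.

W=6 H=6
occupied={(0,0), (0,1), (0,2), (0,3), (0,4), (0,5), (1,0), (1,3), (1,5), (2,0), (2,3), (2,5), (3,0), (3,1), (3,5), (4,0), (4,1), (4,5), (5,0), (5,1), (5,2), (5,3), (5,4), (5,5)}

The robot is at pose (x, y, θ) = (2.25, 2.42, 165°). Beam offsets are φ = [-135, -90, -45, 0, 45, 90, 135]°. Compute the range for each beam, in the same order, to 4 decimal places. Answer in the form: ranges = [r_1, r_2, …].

ranges = [3.1754, 0.6005, 0.6697, 1.2941, 1.4434, 1.4701, 1.5000]

beam 1: φ=-135°, α=30°
  cosα=0.8660 sinα=0.5000 | (2,2) | tMaxX 0.8660 tMaxY 1.1600 | tΔX 1.1547 tΔY 2.0000
    t=0.8660 [x] (3,2)
    t=1.1600 [y] (3,3)
    t=2.0207 [x] (4,3)
    t=3.1600 [y] (4,4)
    t=3.1754 [x] (5,4) — stop
  → r_1 = 3.1754
beam 2: φ=-90°, α=75°
  cosα=0.2588 sinα=0.9659 | (2,2) | tMaxX 2.8978 tMaxY 0.6005 | tΔX 3.8637 tΔY 1.0353
    t=0.6005 [y] (2,3) — stop
  → r_2 = 0.6005
beam 3: φ=-45°, α=120°
  cosα=-0.5000 sinα=0.8660 | (2,2) | tMaxX 0.5000 tMaxY 0.6697 | tΔX 2.0000 tΔY 1.1547
    t=0.5000 [x] (1,2)
    t=0.6697 [y] (1,3) — stop
  → r_3 = 0.6697
beam 4: φ=0°, α=165°
  cosα=-0.9659 sinα=0.2588 | (2,2) | tMaxX 0.2588 tMaxY 2.2409 | tΔX 1.0353 tΔY 3.8637
    t=0.2588 [x] (1,2)
    t=1.2941 [x] (0,2) — stop
  → r_4 = 1.2941
beam 5: φ=45°, α=210°
  cosα=-0.8660 sinα=-0.5000 | (2,2) | tMaxX 0.2887 tMaxY 0.8400 | tΔX 1.1547 tΔY 2.0000
    t=0.2887 [x] (1,2)
    t=0.8400 [y] (1,1)
    t=1.4434 [x] (0,1) — stop
  → r_5 = 1.4434
beam 6: φ=90°, α=255°
  cosα=-0.2588 sinα=-0.9659 | (2,2) | tMaxX 0.9659 tMaxY 0.4348 | tΔX 3.8637 tΔY 1.0353
    t=0.4348 [y] (2,1)
    t=0.9659 [x] (1,1)
    t=1.4701 [y] (1,0) — stop
  → r_6 = 1.4701
beam 7: φ=135°, α=300°
  cosα=0.5000 sinα=-0.8660 | (2,2) | tMaxX 1.5000 tMaxY 0.4850 | tΔX 2.0000 tΔY 1.1547
    t=0.4850 [y] (2,1)
    t=1.5000 [x] (3,1) — stop
  → r_7 = 1.5000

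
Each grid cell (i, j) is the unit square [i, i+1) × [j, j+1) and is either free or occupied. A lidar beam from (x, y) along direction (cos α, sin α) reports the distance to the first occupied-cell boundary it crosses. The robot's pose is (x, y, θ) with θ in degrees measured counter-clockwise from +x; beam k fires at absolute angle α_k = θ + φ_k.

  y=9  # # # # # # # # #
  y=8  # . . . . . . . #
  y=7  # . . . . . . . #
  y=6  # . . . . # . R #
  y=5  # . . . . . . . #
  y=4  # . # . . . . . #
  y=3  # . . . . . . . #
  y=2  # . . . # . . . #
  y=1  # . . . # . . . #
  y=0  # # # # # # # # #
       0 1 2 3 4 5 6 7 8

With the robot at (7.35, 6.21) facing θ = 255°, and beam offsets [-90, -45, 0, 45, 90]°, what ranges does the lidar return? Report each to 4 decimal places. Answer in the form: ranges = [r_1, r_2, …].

beam 1: φ=-90°, α=165°
  direction (-0.9659, 0.2588); cell (7,6); t to first gridline: x 0.3623, y 3.0523 (then +1.0353 / +3.8637)
    (6,6) via x @ 0.3623
    (5,6) via x @ 1.3976  # hit
  → r_1 = 1.3976
beam 2: φ=-45°, α=210°
  direction (-0.8660, -0.5000); cell (7,6); t to first gridline: x 0.4041, y 0.4200 (then +1.1547 / +2.0000)
    (6,6) via x @ 0.4041
    (6,5) via y @ 0.4200
    (5,5) via x @ 1.5588
    (5,4) via y @ 2.4200
    (4,4) via x @ 2.7135
    (3,4) via x @ 3.8682
    (3,3) via y @ 4.4200
    (2,3) via x @ 5.0229
    (1,3) via x @ 6.1776
    (1,2) via y @ 6.4200
    (0,2) via x @ 7.3323  # hit
  → r_2 = 7.3323
beam 3: φ=0°, α=255°
  direction (-0.2588, -0.9659); cell (7,6); t to first gridline: x 1.3523, y 0.2174 (then +3.8637 / +1.0353)
    (7,5) via y @ 0.2174
    (7,4) via y @ 1.2527
    (6,4) via x @ 1.3523
    (6,3) via y @ 2.2880
    (6,2) via y @ 3.3232
    (6,1) via y @ 4.3585
    (5,1) via x @ 5.2160
    (5,0) via y @ 5.3938  # hit
  → r_3 = 5.3938
beam 4: φ=45°, α=300°
  direction (0.5000, -0.8660); cell (7,6); t to first gridline: x 1.3000, y 0.2425 (then +2.0000 / +1.1547)
    (7,5) via y @ 0.2425
    (8,5) via x @ 1.3000  # hit
  → r_4 = 1.3000
beam 5: φ=90°, α=345°
  direction (0.9659, -0.2588); cell (7,6); t to first gridline: x 0.6729, y 0.8114 (then +1.0353 / +3.8637)
    (8,6) via x @ 0.6729  # hit
  → r_5 = 0.6729

ranges = [1.3976, 7.3323, 5.3938, 1.3000, 0.6729]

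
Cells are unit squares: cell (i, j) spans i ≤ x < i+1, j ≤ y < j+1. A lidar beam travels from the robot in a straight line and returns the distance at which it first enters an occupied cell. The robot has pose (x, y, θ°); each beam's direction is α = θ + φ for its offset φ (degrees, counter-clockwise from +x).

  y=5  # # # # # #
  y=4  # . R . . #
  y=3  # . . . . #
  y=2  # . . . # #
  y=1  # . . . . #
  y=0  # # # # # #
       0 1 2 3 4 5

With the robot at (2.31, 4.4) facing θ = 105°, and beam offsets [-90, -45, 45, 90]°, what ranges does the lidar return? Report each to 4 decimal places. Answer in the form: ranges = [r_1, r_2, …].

ranges = [2.3182, 0.6928, 1.2000, 1.3562]

beam 1: φ=-90°, α=15°
  cosα=0.9659 sinα=0.2588 | (2,4) | tMaxX 0.7143 tMaxY 2.3182 | tΔX 1.0353 tΔY 3.8637
    t=0.7143 [x] (3,4)
    t=1.7496 [x] (4,4)
    t=2.3182 [y] (4,5) — stop
  → r_1 = 2.3182
beam 2: φ=-45°, α=60°
  cosα=0.5000 sinα=0.8660 | (2,4) | tMaxX 1.3800 tMaxY 0.6928 | tΔX 2.0000 tΔY 1.1547
    t=0.6928 [y] (2,5) — stop
  → r_2 = 0.6928
beam 3: φ=45°, α=150°
  cosα=-0.8660 sinα=0.5000 | (2,4) | tMaxX 0.3580 tMaxY 1.2000 | tΔX 1.1547 tΔY 2.0000
    t=0.3580 [x] (1,4)
    t=1.2000 [y] (1,5) — stop
  → r_3 = 1.2000
beam 4: φ=90°, α=195°
  cosα=-0.9659 sinα=-0.2588 | (2,4) | tMaxX 0.3209 tMaxY 1.5455 | tΔX 1.0353 tΔY 3.8637
    t=0.3209 [x] (1,4)
    t=1.3562 [x] (0,4) — stop
  → r_4 = 1.3562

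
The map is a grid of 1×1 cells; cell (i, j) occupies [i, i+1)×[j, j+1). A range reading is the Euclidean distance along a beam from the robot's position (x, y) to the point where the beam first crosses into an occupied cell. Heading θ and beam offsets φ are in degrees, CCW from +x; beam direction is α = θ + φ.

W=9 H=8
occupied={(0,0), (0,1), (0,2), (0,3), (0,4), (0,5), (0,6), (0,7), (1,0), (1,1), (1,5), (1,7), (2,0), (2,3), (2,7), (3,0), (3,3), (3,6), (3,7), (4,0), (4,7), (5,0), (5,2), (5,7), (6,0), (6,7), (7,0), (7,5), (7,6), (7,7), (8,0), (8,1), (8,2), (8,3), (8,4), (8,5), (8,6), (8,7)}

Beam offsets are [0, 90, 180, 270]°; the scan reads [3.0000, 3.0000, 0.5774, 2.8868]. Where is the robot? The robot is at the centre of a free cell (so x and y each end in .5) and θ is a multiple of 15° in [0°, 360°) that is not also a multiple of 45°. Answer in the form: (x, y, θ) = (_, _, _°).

The pose lattice has 34·16 = 544 candidates. Test each by forward raycasting.
  (7.5, 4.5, 120°): beam 1 = 0.5774 ≠ 3.0000 ✗
  (3.5, 2.5, 330°): beam 2 = 0.5774 ≠ 3.0000 ✗
  (4.5, 5.5, 30°): beam 1 = 2.8868 ≠ 3.0000 ✗
  (3.5, 5.5, 75°): beam 1 = 0.5176 ≠ 3.0000 ✗
  …
  (3.5, 5.5, 300°): r_1=3.0000, r_2=3.0000, r_3=0.5774, r_4=2.8868 — all match ✓
Unique over the lattice → pose = (3.5, 5.5, 300°).

(x, y, θ) = (3.5, 5.5, 300°)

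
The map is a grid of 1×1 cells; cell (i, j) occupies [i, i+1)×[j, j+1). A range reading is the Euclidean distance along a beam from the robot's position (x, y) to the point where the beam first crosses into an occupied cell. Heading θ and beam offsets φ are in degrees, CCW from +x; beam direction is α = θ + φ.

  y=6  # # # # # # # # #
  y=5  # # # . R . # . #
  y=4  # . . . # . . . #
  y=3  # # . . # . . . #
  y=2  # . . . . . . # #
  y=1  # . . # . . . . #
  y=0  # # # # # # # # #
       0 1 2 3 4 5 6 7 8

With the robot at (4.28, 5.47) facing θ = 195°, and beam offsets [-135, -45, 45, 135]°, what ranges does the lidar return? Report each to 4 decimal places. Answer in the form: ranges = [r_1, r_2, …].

beam 1: φ=-135°, α=60°
  dir = (cos 60°, sin 60°) = (0.5000, 0.8660); from cell (4,5)
  next x-line at t=1.4400, next y-line at t=0.6120; Δt_x=2.0000, Δt_y=1.1547
    y: enter (4,6) at t=0.6120 ← occupied
  → r_1 = 0.6120
beam 2: φ=-45°, α=150°
  dir = (cos 150°, sin 150°) = (-0.8660, 0.5000); from cell (4,5)
  next x-line at t=0.3233, next y-line at t=1.0600; Δt_x=1.1547, Δt_y=2.0000
    x: enter (3,5) at t=0.3233
    y: enter (3,6) at t=1.0600 ← occupied
  → r_2 = 1.0600
beam 3: φ=45°, α=240°
  dir = (cos 240°, sin 240°) = (-0.5000, -0.8660); from cell (4,5)
  next x-line at t=0.5600, next y-line at t=0.5427; Δt_x=2.0000, Δt_y=1.1547
    y: enter (4,4) at t=0.5427 ← occupied
  → r_3 = 0.5427
beam 4: φ=135°, α=330°
  dir = (cos 330°, sin 330°) = (0.8660, -0.5000); from cell (4,5)
  next x-line at t=0.8314, next y-line at t=0.9400; Δt_x=1.1547, Δt_y=2.0000
    x: enter (5,5) at t=0.8314
    y: enter (5,4) at t=0.9400
    x: enter (6,4) at t=1.9861
    y: enter (6,3) at t=2.9400
    x: enter (7,3) at t=3.1408
    x: enter (8,3) at t=4.2955 ← occupied
  → r_4 = 4.2955

ranges = [0.6120, 1.0600, 0.5427, 4.2955]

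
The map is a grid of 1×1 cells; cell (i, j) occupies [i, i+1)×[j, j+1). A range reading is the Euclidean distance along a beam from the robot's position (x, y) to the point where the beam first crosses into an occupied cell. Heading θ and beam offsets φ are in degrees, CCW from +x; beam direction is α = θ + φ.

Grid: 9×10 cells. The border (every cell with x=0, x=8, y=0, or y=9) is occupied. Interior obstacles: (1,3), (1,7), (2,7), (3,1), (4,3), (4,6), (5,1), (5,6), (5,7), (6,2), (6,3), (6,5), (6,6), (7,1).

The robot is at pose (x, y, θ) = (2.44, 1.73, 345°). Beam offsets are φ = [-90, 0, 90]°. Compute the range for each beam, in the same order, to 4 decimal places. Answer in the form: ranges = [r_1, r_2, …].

ranges = [0.7558, 0.5798, 7.5265]

beam 1: φ=-90°, α=255°
  direction (-0.2588, -0.9659); cell (2,1); t to first gridline: x 1.7000, y 0.7558 (then +3.8637 / +1.0353)
    (2,0) via y @ 0.7558  # hit
  → r_1 = 0.7558
beam 2: φ=0°, α=345°
  direction (0.9659, -0.2588); cell (2,1); t to first gridline: x 0.5798, y 2.8205 (then +1.0353 / +3.8637)
    (3,1) via x @ 0.5798  # hit
  → r_2 = 0.5798
beam 3: φ=90°, α=75°
  direction (0.2588, 0.9659); cell (2,1); t to first gridline: x 2.1637, y 0.2795 (then +3.8637 / +1.0353)
    (2,2) via y @ 0.2795
    (2,3) via y @ 1.3148
    (3,3) via x @ 2.1637
    (3,4) via y @ 2.3501
    (3,5) via y @ 3.3854
    (3,6) via y @ 4.4206
    (3,7) via y @ 5.4559
    (4,7) via x @ 6.0274
    (4,8) via y @ 6.4912
    (4,9) via y @ 7.5265  # hit
  → r_3 = 7.5265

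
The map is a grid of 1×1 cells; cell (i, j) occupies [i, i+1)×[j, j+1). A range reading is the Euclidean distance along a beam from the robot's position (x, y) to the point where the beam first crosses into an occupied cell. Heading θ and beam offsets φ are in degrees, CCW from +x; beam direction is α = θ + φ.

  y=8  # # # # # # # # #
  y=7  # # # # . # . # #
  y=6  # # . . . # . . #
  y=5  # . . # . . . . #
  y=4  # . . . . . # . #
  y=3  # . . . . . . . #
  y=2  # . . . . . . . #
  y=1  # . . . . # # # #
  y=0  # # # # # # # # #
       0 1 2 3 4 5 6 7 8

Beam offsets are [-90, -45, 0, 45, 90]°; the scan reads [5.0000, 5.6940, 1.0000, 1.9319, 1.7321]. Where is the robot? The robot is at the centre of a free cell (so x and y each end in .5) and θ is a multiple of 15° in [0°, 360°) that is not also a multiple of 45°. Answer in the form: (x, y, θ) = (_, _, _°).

Enumerate (i+0.5, j+0.5, θ) over the 37 free cells and 16 admissible headings. For each, cast all 5 beams and compare to the given ranges.
  (2.5, 3.5, 345°): beam 1 = 2.5882 ≠ 5.0000 ✗
  (3.5, 3.5, 75°): beam 1 = 4.6587 ≠ 5.0000 ✗
  (3.5, 2.5, 120°): beam 1 = 3.0000 ≠ 5.0000 ✗
  (3.5, 4.5, 300°): beam 1 = 2.8868 ≠ 5.0000 ✗
  …
  (2.5, 4.5, 60°): r_1=5.0000, r_2=5.6940, r_3=1.0000, r_4=1.9319, r_5=1.7321 — all match ✓
Unique over the lattice → pose = (2.5, 4.5, 60°).

(x, y, θ) = (2.5, 4.5, 60°)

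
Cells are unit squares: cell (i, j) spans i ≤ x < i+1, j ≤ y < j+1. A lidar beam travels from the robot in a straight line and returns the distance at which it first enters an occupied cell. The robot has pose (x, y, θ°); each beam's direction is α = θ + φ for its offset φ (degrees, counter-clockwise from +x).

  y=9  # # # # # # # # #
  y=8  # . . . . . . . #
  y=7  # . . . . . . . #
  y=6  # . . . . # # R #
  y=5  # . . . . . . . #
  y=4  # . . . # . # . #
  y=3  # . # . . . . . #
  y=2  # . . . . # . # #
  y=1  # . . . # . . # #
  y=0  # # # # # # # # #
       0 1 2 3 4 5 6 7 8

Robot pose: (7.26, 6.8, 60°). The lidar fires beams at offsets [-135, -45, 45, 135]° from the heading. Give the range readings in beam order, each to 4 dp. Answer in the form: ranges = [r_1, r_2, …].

ranges = [2.8591, 0.7661, 2.2776, 0.2692]

beam 1: φ=-135°, α=285°
  cosα=0.2588 sinα=-0.9659 | (7,6) | tMaxX 2.8591 tMaxY 0.8282 | tΔX 3.8637 tΔY 1.0353
    t=0.8282 [y] (7,5)
    t=1.8635 [y] (7,4)
    t=2.8591 [x] (8,4) — stop
  → r_1 = 2.8591
beam 2: φ=-45°, α=15°
  cosα=0.9659 sinα=0.2588 | (7,6) | tMaxX 0.7661 tMaxY 0.7727 | tΔX 1.0353 tΔY 3.8637
    t=0.7661 [x] (8,6) — stop
  → r_2 = 0.7661
beam 3: φ=45°, α=105°
  cosα=-0.2588 sinα=0.9659 | (7,6) | tMaxX 1.0046 tMaxY 0.2071 | tΔX 3.8637 tΔY 1.0353
    t=0.2071 [y] (7,7)
    t=1.0046 [x] (6,7)
    t=1.2423 [y] (6,8)
    t=2.2776 [y] (6,9) — stop
  → r_3 = 2.2776
beam 4: φ=135°, α=195°
  cosα=-0.9659 sinα=-0.2588 | (7,6) | tMaxX 0.2692 tMaxY 3.0910 | tΔX 1.0353 tΔY 3.8637
    t=0.2692 [x] (6,6) — stop
  → r_4 = 0.2692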